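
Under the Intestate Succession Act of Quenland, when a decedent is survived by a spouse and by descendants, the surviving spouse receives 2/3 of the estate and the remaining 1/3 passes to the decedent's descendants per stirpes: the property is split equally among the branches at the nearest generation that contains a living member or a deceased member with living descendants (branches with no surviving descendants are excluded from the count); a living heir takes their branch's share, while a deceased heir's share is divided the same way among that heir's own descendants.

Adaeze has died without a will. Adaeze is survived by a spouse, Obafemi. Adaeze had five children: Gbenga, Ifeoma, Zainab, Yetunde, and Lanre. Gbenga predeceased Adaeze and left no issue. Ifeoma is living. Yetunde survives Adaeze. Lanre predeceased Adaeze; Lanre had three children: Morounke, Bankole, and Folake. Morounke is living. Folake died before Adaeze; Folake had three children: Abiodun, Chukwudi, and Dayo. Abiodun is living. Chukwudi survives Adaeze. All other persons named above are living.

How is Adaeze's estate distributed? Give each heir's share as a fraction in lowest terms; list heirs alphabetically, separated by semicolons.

Abiodun 1/108; Bankole 1/36; Chukwudi 1/108; Dayo 1/108; Ifeoma 1/12; Morounke 1/36; Obafemi 2/3; Yetunde 1/12; Zainab 1/12

Obafemi, as surviving spouse, takes 2/3.
The remaining 1/3 passes to Adaeze's descendants per stirpes.
Gbenga left no surviving issue, so that branch lapses and is disregarded.
The 1/3 is divided into 4 equal shares of 1/12 among Ifeoma, Zainab, Yetunde, Lanre.
Ifeoma is living and takes 1/12.
Zainab is living and takes 1/12.
Yetunde is living and takes 1/12.
Lanre predeceased; the 1/12 allotted to Lanre's branch passes to Lanre's issue by representation.
The 1/12 is divided into 3 equal shares of 1/36 among Morounke, Bankole, Folake.
Morounke is living and takes 1/36.
Bankole is living and takes 1/36.
Folake predeceased; the 1/36 allotted to Folake's branch passes to Folake's issue by representation.
The 1/36 is divided into 3 equal shares of 1/108 among Abiodun, Chukwudi, Dayo.
Abiodun is living and takes 1/108.
Chukwudi is living and takes 1/108.
Dayo is living and takes 1/108.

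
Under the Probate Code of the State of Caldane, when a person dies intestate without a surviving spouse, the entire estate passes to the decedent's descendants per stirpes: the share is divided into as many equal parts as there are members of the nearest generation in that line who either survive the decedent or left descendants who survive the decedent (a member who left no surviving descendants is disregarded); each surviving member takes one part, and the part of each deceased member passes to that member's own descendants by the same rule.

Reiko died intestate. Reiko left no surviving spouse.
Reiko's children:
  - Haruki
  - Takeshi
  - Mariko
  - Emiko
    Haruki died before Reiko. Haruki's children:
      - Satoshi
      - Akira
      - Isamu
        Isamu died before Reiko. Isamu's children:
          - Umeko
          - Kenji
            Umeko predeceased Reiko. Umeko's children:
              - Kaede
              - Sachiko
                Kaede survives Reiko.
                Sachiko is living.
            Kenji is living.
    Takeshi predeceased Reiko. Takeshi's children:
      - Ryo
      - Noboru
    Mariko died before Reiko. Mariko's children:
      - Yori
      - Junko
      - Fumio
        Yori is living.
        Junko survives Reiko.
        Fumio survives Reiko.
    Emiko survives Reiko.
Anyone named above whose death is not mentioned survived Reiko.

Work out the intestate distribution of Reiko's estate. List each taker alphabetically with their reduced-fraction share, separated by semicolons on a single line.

Akira 1/12; Emiko 1/4; Fumio 1/12; Junko 1/12; Kaede 1/48; Kenji 1/24; Noboru 1/8; Ryo 1/8; Sachiko 1/48; Satoshi 1/12; Yori 1/12

There is no surviving spouse, so the entire estate passes to Reiko's descendants per stirpes.
The estate is divided into 4 equal shares of 1/4 among Haruki, Takeshi, Mariko, Emiko.
Haruki predeceased; the 1/4 allotted to Haruki's branch passes to Haruki's issue by representation.
The 1/4 is divided into 3 equal shares of 1/12 among Satoshi, Akira, Isamu.
Satoshi is living and takes 1/12.
Akira is living and takes 1/12.
Isamu predeceased; the 1/12 allotted to Isamu's branch passes to Isamu's issue by representation.
The 1/12 is divided into 2 equal shares of 1/24 among Umeko, Kenji.
Umeko predeceased; the 1/24 allotted to Umeko's branch passes to Umeko's issue by representation.
The 1/24 is divided into 2 equal shares of 1/48 among Kaede, Sachiko.
Kaede is living and takes 1/48.
Sachiko is living and takes 1/48.
Kenji is living and takes 1/24.
Takeshi predeceased; the 1/4 allotted to Takeshi's branch passes to Takeshi's issue by representation.
The 1/4 is divided into 2 equal shares of 1/8 among Ryo, Noboru.
Ryo is living and takes 1/8.
Noboru is living and takes 1/8.
Mariko predeceased; the 1/4 allotted to Mariko's branch passes to Mariko's issue by representation.
The 1/4 is divided into 3 equal shares of 1/12 among Yori, Junko, Fumio.
Yori is living and takes 1/12.
Junko is living and takes 1/12.
Fumio is living and takes 1/12.
Emiko is living and takes 1/4.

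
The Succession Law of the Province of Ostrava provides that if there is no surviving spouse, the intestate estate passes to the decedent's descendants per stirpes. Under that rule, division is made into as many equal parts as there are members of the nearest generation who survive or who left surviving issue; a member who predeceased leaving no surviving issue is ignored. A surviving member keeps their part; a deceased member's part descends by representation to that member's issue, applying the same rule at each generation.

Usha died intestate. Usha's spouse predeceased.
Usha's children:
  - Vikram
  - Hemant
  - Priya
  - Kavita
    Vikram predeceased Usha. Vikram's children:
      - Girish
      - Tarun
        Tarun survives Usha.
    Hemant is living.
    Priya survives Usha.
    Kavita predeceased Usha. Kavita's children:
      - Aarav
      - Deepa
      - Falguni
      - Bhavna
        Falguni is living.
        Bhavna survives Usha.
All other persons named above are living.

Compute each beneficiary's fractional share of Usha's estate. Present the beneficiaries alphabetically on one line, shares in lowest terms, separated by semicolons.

There is no surviving spouse, so the entire estate passes to Usha's descendants per stirpes.
The estate is divided into 4 equal shares of 1/4 among Vikram, Hemant, Priya, Kavita.
Vikram predeceased; the 1/4 allotted to Vikram's branch passes to Vikram's issue by representation.
The 1/4 is divided into 2 equal shares of 1/8 among Girish, Tarun.
Girish is living and takes 1/8.
Tarun is living and takes 1/8.
Hemant is living and takes 1/4.
Priya is living and takes 1/4.
Kavita predeceased; the 1/4 allotted to Kavita's branch passes to Kavita's issue by representation.
The 1/4 is divided into 4 equal shares of 1/16 among Aarav, Deepa, Falguni, Bhavna.
Aarav is living and takes 1/16.
Deepa is living and takes 1/16.
Falguni is living and takes 1/16.
Bhavna is living and takes 1/16.

Aarav 1/16; Bhavna 1/16; Deepa 1/16; Falguni 1/16; Girish 1/8; Hemant 1/4; Priya 1/4; Tarun 1/8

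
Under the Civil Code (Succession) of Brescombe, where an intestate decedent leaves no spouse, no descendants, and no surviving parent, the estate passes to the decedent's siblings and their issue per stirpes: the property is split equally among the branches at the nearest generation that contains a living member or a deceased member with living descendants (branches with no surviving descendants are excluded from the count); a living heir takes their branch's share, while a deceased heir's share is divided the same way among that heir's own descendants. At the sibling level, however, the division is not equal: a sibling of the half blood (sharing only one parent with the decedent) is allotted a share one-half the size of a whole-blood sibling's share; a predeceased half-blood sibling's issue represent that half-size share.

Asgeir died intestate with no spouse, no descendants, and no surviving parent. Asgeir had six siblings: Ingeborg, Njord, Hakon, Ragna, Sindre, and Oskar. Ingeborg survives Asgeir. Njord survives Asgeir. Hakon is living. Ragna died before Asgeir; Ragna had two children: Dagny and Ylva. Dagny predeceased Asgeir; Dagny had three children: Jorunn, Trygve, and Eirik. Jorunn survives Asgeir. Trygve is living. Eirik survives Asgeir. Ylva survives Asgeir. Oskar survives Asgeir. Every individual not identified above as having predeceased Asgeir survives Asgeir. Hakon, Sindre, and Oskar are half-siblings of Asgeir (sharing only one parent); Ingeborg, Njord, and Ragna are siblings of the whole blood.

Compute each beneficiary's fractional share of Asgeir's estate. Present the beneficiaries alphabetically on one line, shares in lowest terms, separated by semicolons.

Eirik 1/27; Hakon 1/9; Ingeborg 2/9; Jorunn 1/27; Njord 2/9; Oskar 1/9; Sindre 1/9; Trygve 1/27; Ylva 1/9

No spouse, descendants, or parent survives, so the estate passes to Asgeir's siblings per stirpes.
Half-blood siblings count for one-half the weight of whole-blood siblings at the initial division.
Dividing 1 in proportion to weights (total weight 9/2): Ingeborg (weight 1) → 2/9; Njord (weight 1) → 2/9; Hakon (weight 1/2) → 1/9; Ragna (weight 1) → 2/9; Sindre (weight 1/2) → 1/9; Oskar (weight 1/2) → 1/9.
Ingeborg is living and takes 2/9.
Njord is living and takes 2/9.
Hakon is living and takes 1/9.
Ragna predeceased; the 2/9 allotted to Ragna's branch passes to Ragna's issue by representation.
The 2/9 is divided into 2 equal shares of 1/9 among Dagny, Ylva.
Dagny predeceased; the 1/9 allotted to Dagny's branch passes to Dagny's issue by representation.
The 1/9 is divided into 3 equal shares of 1/27 among Jorunn, Trygve, Eirik.
Jorunn is living and takes 1/27.
Trygve is living and takes 1/27.
Eirik is living and takes 1/27.
Ylva is living and takes 1/9.
Sindre is living and takes 1/9.
Oskar is living and takes 1/9.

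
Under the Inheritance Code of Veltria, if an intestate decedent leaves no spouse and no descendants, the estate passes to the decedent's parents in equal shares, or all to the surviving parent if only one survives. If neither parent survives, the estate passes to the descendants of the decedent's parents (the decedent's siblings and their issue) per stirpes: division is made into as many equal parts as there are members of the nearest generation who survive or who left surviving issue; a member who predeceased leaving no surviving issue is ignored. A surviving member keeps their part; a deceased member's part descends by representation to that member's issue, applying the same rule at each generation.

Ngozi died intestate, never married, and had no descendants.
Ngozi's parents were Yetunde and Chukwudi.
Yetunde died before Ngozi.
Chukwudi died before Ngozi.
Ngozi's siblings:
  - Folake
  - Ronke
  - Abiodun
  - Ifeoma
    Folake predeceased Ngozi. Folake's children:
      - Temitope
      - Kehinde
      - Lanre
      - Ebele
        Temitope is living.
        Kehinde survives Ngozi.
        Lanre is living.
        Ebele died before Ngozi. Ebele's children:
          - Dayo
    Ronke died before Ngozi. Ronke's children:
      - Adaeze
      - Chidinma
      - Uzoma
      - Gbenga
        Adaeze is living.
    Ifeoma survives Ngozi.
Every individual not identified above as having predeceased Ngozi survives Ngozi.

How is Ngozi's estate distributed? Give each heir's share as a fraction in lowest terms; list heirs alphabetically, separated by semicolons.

Neither parent survives and there are no descendants, so the estate passes to Ngozi's siblings and their issue per stirpes.
The estate is divided into 4 equal shares of 1/4 among Folake, Ronke, Abiodun, Ifeoma.
Folake predeceased; the 1/4 allotted to Folake's branch passes to Folake's issue by representation.
The 1/4 is divided into 4 equal shares of 1/16 among Temitope, Kehinde, Lanre, Ebele.
Temitope is living and takes 1/16.
Kehinde is living and takes 1/16.
Lanre is living and takes 1/16.
Ebele predeceased; the 1/16 allotted to Ebele's branch passes to Ebele's issue by representation.
Dayo is the sole taker at this level and receives the full 1/16.
Ronke predeceased; the 1/4 allotted to Ronke's branch passes to Ronke's issue by representation.
The 1/4 is divided into 4 equal shares of 1/16 among Adaeze, Chidinma, Uzoma, Gbenga.
Adaeze is living and takes 1/16.
Chidinma is living and takes 1/16.
Uzoma is living and takes 1/16.
Gbenga is living and takes 1/16.
Abiodun is living and takes 1/4.
Ifeoma is living and takes 1/4.

Abiodun 1/4; Adaeze 1/16; Chidinma 1/16; Dayo 1/16; Gbenga 1/16; Ifeoma 1/4; Kehinde 1/16; Lanre 1/16; Temitope 1/16; Uzoma 1/16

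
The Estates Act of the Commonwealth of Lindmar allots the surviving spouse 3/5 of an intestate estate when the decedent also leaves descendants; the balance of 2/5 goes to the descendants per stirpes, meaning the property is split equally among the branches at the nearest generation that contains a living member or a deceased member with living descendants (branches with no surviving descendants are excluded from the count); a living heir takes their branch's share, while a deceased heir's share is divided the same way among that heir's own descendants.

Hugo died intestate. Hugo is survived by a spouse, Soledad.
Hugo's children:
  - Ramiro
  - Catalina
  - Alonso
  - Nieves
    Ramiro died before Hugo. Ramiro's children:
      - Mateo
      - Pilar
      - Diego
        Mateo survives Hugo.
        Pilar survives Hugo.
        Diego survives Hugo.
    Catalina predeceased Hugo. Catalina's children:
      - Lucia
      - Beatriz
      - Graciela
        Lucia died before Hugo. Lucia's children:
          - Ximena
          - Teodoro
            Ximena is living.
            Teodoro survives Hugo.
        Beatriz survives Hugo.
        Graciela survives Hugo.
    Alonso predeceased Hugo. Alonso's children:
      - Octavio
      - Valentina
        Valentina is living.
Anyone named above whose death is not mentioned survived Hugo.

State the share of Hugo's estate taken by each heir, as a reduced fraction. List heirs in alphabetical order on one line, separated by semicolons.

Soledad, as surviving spouse, takes 3/5.
The remaining 2/5 passes to Hugo's descendants per stirpes.
The 2/5 is divided into 4 equal shares of 1/10 among Ramiro, Catalina, Alonso, Nieves.
Ramiro predeceased; the 1/10 allotted to Ramiro's branch passes to Ramiro's issue by representation.
The 1/10 is divided into 3 equal shares of 1/30 among Mateo, Pilar, Diego.
Mateo is living and takes 1/30.
Pilar is living and takes 1/30.
Diego is living and takes 1/30.
Catalina predeceased; the 1/10 allotted to Catalina's branch passes to Catalina's issue by representation.
The 1/10 is divided into 3 equal shares of 1/30 among Lucia, Beatriz, Graciela.
Lucia predeceased; the 1/30 allotted to Lucia's branch passes to Lucia's issue by representation.
The 1/30 is divided into 2 equal shares of 1/60 among Ximena, Teodoro.
Ximena is living and takes 1/60.
Teodoro is living and takes 1/60.
Beatriz is living and takes 1/30.
Graciela is living and takes 1/30.
Alonso predeceased; the 1/10 allotted to Alonso's branch passes to Alonso's issue by representation.
The 1/10 is divided into 2 equal shares of 1/20 among Octavio, Valentina.
Octavio is living and takes 1/20.
Valentina is living and takes 1/20.
Nieves is living and takes 1/10.

Beatriz 1/30; Diego 1/30; Graciela 1/30; Mateo 1/30; Nieves 1/10; Octavio 1/20; Pilar 1/30; Soledad 3/5; Teodoro 1/60; Valentina 1/20; Ximena 1/60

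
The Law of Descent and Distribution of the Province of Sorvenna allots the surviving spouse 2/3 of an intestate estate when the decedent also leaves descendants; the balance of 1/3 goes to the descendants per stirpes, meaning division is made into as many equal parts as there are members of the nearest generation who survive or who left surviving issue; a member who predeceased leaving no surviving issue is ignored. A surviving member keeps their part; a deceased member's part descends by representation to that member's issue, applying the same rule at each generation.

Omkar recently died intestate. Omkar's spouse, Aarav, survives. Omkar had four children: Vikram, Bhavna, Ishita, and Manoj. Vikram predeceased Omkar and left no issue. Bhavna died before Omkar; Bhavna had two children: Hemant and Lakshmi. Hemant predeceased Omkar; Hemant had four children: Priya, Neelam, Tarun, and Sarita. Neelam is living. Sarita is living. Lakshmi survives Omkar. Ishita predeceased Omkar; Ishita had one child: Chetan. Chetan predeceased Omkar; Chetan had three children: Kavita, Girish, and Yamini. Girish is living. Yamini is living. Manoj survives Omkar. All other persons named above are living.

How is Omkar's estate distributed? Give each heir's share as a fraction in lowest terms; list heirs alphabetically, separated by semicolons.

Aarav, as surviving spouse, takes 2/3.
The remaining 1/3 passes to Omkar's descendants per stirpes.
Vikram left no surviving issue, so that branch lapses and is disregarded.
The 1/3 is divided into 3 equal shares of 1/9 among Bhavna, Ishita, Manoj.
Bhavna predeceased; the 1/9 allotted to Bhavna's branch passes to Bhavna's issue by representation.
The 1/9 is divided into 2 equal shares of 1/18 among Hemant, Lakshmi.
Hemant predeceased; the 1/18 allotted to Hemant's branch passes to Hemant's issue by representation.
The 1/18 is divided into 4 equal shares of 1/72 among Priya, Neelam, Tarun, Sarita.
Priya is living and takes 1/72.
Neelam is living and takes 1/72.
Tarun is living and takes 1/72.
Sarita is living and takes 1/72.
Lakshmi is living and takes 1/18.
Ishita predeceased; the 1/9 allotted to Ishita's branch passes to Ishita's issue by representation.
Chetan's line is the sole branch at this level, so the full 1/9 passes to Chetan's issue by representation.
The 1/9 is divided into 3 equal shares of 1/27 among Kavita, Girish, Yamini.
Kavita is living and takes 1/27.
Girish is living and takes 1/27.
Yamini is living and takes 1/27.
Manoj is living and takes 1/9.

Aarav 2/3; Girish 1/27; Kavita 1/27; Lakshmi 1/18; Manoj 1/9; Neelam 1/72; Priya 1/72; Sarita 1/72; Tarun 1/72; Yamini 1/27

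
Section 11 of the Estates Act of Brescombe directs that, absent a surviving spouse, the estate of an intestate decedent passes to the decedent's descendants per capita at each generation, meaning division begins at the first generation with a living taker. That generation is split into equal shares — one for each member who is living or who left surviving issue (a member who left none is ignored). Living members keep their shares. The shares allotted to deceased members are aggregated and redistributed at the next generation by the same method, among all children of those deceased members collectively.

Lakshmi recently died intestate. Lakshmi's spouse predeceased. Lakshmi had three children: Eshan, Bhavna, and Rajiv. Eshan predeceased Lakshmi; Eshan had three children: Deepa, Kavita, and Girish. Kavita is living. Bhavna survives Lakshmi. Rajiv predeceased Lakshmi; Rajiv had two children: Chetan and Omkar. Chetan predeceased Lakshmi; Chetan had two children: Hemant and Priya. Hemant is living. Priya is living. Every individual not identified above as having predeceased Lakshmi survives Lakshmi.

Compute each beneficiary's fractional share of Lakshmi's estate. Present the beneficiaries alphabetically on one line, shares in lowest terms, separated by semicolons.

There is no surviving spouse, so the entire estate passes to Lakshmi's descendants per capita at each generation.
At generation 1 (Eshan, Bhavna, Rajiv) there are 3 shares of (1)/3 = 1/3 each.
Living: Bhavna — each takes 1/3.
Deceased: Eshan and Rajiv. Their combined 2/3 is pooled and carried to generation 2.
At generation 2 (Deepa, Kavita, Girish, Chetan, Omkar) there are 5 shares of (2/3)/5 = 2/15 each.
Living: Deepa, Kavita, Girish, and Omkar — each takes 2/15.
Deceased: Chetan. That 2/15 share is carried to generation 3.
At generation 3 (Hemant, Priya) there are 2 shares of (2/15)/2 = 1/15 each.
Living: Hemant and Priya — each takes 1/15.

Bhavna 1/3; Deepa 2/15; Girish 2/15; Hemant 1/15; Kavita 2/15; Omkar 2/15; Priya 1/15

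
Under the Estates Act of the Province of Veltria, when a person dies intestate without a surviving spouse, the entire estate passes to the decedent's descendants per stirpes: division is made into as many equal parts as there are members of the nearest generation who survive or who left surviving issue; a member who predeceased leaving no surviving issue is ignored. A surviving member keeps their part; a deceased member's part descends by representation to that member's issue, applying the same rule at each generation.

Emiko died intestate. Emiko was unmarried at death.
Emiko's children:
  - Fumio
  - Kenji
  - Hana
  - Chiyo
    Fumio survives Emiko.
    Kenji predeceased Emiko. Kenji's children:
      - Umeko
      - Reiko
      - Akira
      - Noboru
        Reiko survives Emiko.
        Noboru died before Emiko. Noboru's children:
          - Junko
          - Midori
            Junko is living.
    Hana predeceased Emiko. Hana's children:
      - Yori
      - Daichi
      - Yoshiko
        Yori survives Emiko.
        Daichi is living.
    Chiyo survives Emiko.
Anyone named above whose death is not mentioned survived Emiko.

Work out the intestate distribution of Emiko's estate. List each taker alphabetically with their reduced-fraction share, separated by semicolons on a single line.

Akira 1/16; Chiyo 1/4; Daichi 1/12; Fumio 1/4; Junko 1/32; Midori 1/32; Reiko 1/16; Umeko 1/16; Yori 1/12; Yoshiko 1/12

There is no surviving spouse, so the entire estate passes to Emiko's descendants per stirpes.
The estate is divided into 4 equal shares of 1/4 among Fumio, Kenji, Hana, Chiyo.
Fumio is living and takes 1/4.
Kenji predeceased; the 1/4 allotted to Kenji's branch passes to Kenji's issue by representation.
The 1/4 is divided into 4 equal shares of 1/16 among Umeko, Reiko, Akira, Noboru.
Umeko is living and takes 1/16.
Reiko is living and takes 1/16.
Akira is living and takes 1/16.
Noboru predeceased; the 1/16 allotted to Noboru's branch passes to Noboru's issue by representation.
The 1/16 is divided into 2 equal shares of 1/32 among Junko, Midori.
Junko is living and takes 1/32.
Midori is living and takes 1/32.
Hana predeceased; the 1/4 allotted to Hana's branch passes to Hana's issue by representation.
The 1/4 is divided into 3 equal shares of 1/12 among Yori, Daichi, Yoshiko.
Yori is living and takes 1/12.
Daichi is living and takes 1/12.
Yoshiko is living and takes 1/12.
Chiyo is living and takes 1/4.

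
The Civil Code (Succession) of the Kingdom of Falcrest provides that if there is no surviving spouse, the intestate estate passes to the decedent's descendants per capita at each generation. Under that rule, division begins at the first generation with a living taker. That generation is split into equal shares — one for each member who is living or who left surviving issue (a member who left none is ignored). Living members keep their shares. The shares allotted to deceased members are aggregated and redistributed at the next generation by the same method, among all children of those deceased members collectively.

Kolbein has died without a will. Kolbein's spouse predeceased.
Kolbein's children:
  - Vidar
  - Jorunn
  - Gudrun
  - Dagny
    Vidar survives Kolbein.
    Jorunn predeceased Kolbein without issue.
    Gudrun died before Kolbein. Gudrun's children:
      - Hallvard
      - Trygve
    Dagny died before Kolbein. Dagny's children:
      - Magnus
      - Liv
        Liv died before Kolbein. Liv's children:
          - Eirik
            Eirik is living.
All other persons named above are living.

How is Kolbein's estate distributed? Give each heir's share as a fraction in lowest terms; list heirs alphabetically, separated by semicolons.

Eirik 1/6; Hallvard 1/6; Magnus 1/6; Trygve 1/6; Vidar 1/3

There is no surviving spouse, so the entire estate passes to Kolbein's descendants per capita at each generation.
At generation 1 (Vidar, Gudrun, Dagny) there are 3 shares of (1)/3 = 1/3 each.
Living: Vidar — each takes 1/3.
Deceased: Gudrun and Dagny. Their combined 2/3 is pooled and carried to generation 2.
At generation 2 (Hallvard, Trygve, Magnus, Liv) there are 4 shares of (2/3)/4 = 1/6 each.
Living: Hallvard, Trygve, and Magnus — each takes 1/6.
Deceased: Liv. That 1/6 share is carried to generation 3.
At generation 3 (Eirik) there are 1 shares of (1/6)/1 = 1/6 each.
Living: Eirik — each takes 1/6.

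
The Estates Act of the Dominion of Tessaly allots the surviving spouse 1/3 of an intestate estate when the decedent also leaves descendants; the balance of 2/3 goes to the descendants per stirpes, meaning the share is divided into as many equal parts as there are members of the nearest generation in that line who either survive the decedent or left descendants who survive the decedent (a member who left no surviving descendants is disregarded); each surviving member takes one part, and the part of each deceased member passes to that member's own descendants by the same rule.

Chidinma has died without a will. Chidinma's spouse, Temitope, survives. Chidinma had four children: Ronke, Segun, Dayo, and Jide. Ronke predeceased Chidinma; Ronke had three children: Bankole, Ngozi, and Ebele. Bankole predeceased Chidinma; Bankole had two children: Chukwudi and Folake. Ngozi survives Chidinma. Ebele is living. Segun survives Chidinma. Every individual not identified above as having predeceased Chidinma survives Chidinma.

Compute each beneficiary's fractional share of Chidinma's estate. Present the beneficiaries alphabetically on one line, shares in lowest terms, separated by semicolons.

Temitope, as surviving spouse, takes 1/3.
The remaining 2/3 passes to Chidinma's descendants per stirpes.
The 2/3 is divided into 4 equal shares of 1/6 among Ronke, Segun, Dayo, Jide.
Ronke predeceased; the 1/6 allotted to Ronke's branch passes to Ronke's issue by representation.
The 1/6 is divided into 3 equal shares of 1/18 among Bankole, Ngozi, Ebele.
Bankole predeceased; the 1/18 allotted to Bankole's branch passes to Bankole's issue by representation.
The 1/18 is divided into 2 equal shares of 1/36 among Chukwudi, Folake.
Chukwudi is living and takes 1/36.
Folake is living and takes 1/36.
Ngozi is living and takes 1/18.
Ebele is living and takes 1/18.
Segun is living and takes 1/6.
Dayo is living and takes 1/6.
Jide is living and takes 1/6.

Chukwudi 1/36; Dayo 1/6; Ebele 1/18; Folake 1/36; Jide 1/6; Ngozi 1/18; Segun 1/6; Temitope 1/3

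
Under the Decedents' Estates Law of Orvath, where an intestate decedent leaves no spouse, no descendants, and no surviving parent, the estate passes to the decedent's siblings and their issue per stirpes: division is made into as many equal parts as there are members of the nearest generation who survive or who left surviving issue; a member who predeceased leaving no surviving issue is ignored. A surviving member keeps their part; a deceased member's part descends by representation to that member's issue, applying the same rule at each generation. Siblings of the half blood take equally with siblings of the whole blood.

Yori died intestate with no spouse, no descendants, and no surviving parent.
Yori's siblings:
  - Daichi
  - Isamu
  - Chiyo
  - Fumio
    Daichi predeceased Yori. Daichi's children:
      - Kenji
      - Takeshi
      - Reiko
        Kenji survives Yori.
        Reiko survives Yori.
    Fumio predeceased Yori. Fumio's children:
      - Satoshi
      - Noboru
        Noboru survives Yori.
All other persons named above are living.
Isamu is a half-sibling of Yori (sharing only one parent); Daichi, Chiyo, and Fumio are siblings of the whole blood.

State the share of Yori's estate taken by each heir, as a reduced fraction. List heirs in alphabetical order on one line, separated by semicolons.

Chiyo 1/4; Isamu 1/4; Kenji 1/12; Noboru 1/8; Reiko 1/12; Satoshi 1/8; Takeshi 1/12

No spouse, descendants, or parent survives, so the estate passes to Yori's siblings per stirpes.
Half-blood and whole-blood siblings take equally under the stated rule.
The estate is divided into 4 equal shares of 1/4 among Daichi, Isamu, Chiyo, Fumio.
Daichi predeceased; the 1/4 allotted to Daichi's branch passes to Daichi's issue by representation.
The 1/4 is divided into 3 equal shares of 1/12 among Kenji, Takeshi, Reiko.
Kenji is living and takes 1/12.
Takeshi is living and takes 1/12.
Reiko is living and takes 1/12.
Isamu is living and takes 1/4.
Chiyo is living and takes 1/4.
Fumio predeceased; the 1/4 allotted to Fumio's branch passes to Fumio's issue by representation.
The 1/4 is divided into 2 equal shares of 1/8 among Satoshi, Noboru.
Satoshi is living and takes 1/8.
Noboru is living and takes 1/8.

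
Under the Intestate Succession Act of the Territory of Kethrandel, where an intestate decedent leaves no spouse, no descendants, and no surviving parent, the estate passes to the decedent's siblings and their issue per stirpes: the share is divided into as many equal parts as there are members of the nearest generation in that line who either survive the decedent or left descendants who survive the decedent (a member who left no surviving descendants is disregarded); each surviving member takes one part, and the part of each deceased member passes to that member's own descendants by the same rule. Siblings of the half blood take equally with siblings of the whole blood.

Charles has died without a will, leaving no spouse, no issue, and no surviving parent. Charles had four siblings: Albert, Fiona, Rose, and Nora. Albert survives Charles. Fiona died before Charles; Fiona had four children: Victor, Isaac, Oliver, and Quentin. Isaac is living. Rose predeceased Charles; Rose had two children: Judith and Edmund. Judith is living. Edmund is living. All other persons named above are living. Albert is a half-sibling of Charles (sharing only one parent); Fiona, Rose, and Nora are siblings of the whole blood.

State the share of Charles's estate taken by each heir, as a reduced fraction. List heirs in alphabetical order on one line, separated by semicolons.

No spouse, descendants, or parent survives, so the estate passes to Charles's siblings per stirpes.
Half-blood and whole-blood siblings take equally under the stated rule.
The estate is divided into 4 equal shares of 1/4 among Albert, Fiona, Rose, Nora.
Albert is living and takes 1/4.
Fiona predeceased; the 1/4 allotted to Fiona's branch passes to Fiona's issue by representation.
The 1/4 is divided into 4 equal shares of 1/16 among Victor, Isaac, Oliver, Quentin.
Victor is living and takes 1/16.
Isaac is living and takes 1/16.
Oliver is living and takes 1/16.
Quentin is living and takes 1/16.
Rose predeceased; the 1/4 allotted to Rose's branch passes to Rose's issue by representation.
The 1/4 is divided into 2 equal shares of 1/8 among Judith, Edmund.
Judith is living and takes 1/8.
Edmund is living and takes 1/8.
Nora is living and takes 1/4.

Albert 1/4; Edmund 1/8; Isaac 1/16; Judith 1/8; Nora 1/4; Oliver 1/16; Quentin 1/16; Victor 1/16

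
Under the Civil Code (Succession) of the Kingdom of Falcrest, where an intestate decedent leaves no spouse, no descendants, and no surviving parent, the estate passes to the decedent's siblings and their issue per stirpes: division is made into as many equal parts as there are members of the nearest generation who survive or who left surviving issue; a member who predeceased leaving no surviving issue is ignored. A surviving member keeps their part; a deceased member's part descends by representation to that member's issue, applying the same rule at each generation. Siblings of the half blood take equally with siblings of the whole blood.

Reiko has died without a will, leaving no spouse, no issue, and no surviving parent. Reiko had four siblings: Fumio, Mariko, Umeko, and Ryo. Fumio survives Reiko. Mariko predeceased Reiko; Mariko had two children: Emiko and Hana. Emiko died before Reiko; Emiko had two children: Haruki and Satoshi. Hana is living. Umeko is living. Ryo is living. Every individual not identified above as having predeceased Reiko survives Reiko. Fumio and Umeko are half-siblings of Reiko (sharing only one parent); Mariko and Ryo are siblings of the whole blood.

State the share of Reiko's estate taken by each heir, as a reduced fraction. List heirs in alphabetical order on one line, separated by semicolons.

No spouse, descendants, or parent survives, so the estate passes to Reiko's siblings per stirpes.
Half-blood and whole-blood siblings take equally under the stated rule.
The estate is divided into 4 equal shares of 1/4 among Fumio, Mariko, Umeko, Ryo.
Fumio is living and takes 1/4.
Mariko predeceased; the 1/4 allotted to Mariko's branch passes to Mariko's issue by representation.
The 1/4 is divided into 2 equal shares of 1/8 among Emiko, Hana.
Emiko predeceased; the 1/8 allotted to Emiko's branch passes to Emiko's issue by representation.
The 1/8 is divided into 2 equal shares of 1/16 among Haruki, Satoshi.
Haruki is living and takes 1/16.
Satoshi is living and takes 1/16.
Hana is living and takes 1/8.
Umeko is living and takes 1/4.
Ryo is living and takes 1/4.

Fumio 1/4; Hana 1/8; Haruki 1/16; Ryo 1/4; Satoshi 1/16; Umeko 1/4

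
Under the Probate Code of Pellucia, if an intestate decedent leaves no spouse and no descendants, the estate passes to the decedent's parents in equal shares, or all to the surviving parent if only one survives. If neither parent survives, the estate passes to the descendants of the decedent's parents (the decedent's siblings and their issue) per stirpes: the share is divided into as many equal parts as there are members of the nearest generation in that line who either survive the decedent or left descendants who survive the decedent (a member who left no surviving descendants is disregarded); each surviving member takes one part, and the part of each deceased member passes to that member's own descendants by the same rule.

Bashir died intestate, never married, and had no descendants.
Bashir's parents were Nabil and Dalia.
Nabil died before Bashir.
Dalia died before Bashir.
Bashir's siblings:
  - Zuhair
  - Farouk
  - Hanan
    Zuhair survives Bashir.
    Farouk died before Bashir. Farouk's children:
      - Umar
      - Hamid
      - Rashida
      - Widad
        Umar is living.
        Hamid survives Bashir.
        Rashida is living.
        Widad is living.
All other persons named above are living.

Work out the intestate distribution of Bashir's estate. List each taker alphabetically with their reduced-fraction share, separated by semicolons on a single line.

Neither parent survives and there are no descendants, so the estate passes to Bashir's siblings and their issue per stirpes.
The estate is divided into 3 equal shares of 1/3 among Zuhair, Farouk, Hanan.
Zuhair is living and takes 1/3.
Farouk predeceased; the 1/3 allotted to Farouk's branch passes to Farouk's issue by representation.
The 1/3 is divided into 4 equal shares of 1/12 among Umar, Hamid, Rashida, Widad.
Umar is living and takes 1/12.
Hamid is living and takes 1/12.
Rashida is living and takes 1/12.
Widad is living and takes 1/12.
Hanan is living and takes 1/3.

Hamid 1/12; Hanan 1/3; Rashida 1/12; Umar 1/12; Widad 1/12; Zuhair 1/3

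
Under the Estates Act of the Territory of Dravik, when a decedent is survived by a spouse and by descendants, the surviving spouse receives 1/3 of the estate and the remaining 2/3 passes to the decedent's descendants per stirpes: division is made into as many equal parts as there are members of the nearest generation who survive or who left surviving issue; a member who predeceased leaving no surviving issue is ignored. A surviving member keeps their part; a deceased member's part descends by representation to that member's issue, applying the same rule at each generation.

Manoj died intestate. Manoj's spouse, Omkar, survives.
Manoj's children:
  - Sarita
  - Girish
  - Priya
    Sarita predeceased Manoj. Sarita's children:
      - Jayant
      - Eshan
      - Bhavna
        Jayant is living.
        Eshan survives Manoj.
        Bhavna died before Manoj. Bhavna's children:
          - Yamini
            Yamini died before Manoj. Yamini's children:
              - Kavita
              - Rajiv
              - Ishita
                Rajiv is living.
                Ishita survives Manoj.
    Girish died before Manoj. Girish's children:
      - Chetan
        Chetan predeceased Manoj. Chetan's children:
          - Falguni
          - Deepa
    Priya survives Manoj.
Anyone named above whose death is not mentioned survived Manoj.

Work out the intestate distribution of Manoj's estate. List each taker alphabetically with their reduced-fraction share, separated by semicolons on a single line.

Deepa 1/9; Eshan 2/27; Falguni 1/9; Ishita 2/81; Jayant 2/27; Kavita 2/81; Omkar 1/3; Priya 2/9; Rajiv 2/81

Omkar, as surviving spouse, takes 1/3.
The remaining 2/3 passes to Manoj's descendants per stirpes.
The 2/3 is divided into 3 equal shares of 2/9 among Sarita, Girish, Priya.
Sarita predeceased; the 2/9 allotted to Sarita's branch passes to Sarita's issue by representation.
The 2/9 is divided into 3 equal shares of 2/27 among Jayant, Eshan, Bhavna.
Jayant is living and takes 2/27.
Eshan is living and takes 2/27.
Bhavna predeceased; the 2/27 allotted to Bhavna's branch passes to Bhavna's issue by representation.
Yamini's line is the sole branch at this level, so the full 2/27 passes to Yamini's issue by representation.
The 2/27 is divided into 3 equal shares of 2/81 among Kavita, Rajiv, Ishita.
Kavita is living and takes 2/81.
Rajiv is living and takes 2/81.
Ishita is living and takes 2/81.
Girish predeceased; the 2/9 allotted to Girish's branch passes to Girish's issue by representation.
Chetan's line is the sole branch at this level, so the full 2/9 passes to Chetan's issue by representation.
The 2/9 is divided into 2 equal shares of 1/9 among Falguni, Deepa.
Falguni is living and takes 1/9.
Deepa is living and takes 1/9.
Priya is living and takes 2/9.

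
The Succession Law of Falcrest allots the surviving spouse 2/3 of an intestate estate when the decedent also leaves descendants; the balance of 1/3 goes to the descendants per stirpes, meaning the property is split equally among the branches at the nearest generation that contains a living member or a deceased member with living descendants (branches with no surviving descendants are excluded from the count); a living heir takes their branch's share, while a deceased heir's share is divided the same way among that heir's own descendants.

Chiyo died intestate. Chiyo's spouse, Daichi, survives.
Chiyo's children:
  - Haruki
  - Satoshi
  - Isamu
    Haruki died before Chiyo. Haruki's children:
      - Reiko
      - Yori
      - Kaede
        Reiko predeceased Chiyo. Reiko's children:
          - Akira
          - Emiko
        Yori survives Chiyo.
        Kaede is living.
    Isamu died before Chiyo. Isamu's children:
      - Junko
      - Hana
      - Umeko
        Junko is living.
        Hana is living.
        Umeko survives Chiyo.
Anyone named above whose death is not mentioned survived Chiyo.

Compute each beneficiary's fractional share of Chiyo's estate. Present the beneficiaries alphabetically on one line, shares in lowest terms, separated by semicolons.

Daichi, as surviving spouse, takes 2/3.
The remaining 1/3 passes to Chiyo's descendants per stirpes.
The 1/3 is divided into 3 equal shares of 1/9 among Haruki, Satoshi, Isamu.
Haruki predeceased; the 1/9 allotted to Haruki's branch passes to Haruki's issue by representation.
The 1/9 is divided into 3 equal shares of 1/27 among Reiko, Yori, Kaede.
Reiko predeceased; the 1/27 allotted to Reiko's branch passes to Reiko's issue by representation.
The 1/27 is divided into 2 equal shares of 1/54 among Akira, Emiko.
Akira is living and takes 1/54.
Emiko is living and takes 1/54.
Yori is living and takes 1/27.
Kaede is living and takes 1/27.
Satoshi is living and takes 1/9.
Isamu predeceased; the 1/9 allotted to Isamu's branch passes to Isamu's issue by representation.
The 1/9 is divided into 3 equal shares of 1/27 among Junko, Hana, Umeko.
Junko is living and takes 1/27.
Hana is living and takes 1/27.
Umeko is living and takes 1/27.

Akira 1/54; Daichi 2/3; Emiko 1/54; Hana 1/27; Junko 1/27; Kaede 1/27; Satoshi 1/9; Umeko 1/27; Yori 1/27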